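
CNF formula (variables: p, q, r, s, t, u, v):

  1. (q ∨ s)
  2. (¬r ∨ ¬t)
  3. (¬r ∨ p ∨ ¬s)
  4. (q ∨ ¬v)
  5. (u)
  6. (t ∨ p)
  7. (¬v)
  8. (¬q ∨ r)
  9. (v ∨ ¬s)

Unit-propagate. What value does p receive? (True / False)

True

Unit clause (u) sets u = True.
(¬v) is a unit clause: v = False.
(v ∨ ¬s): since v = False, the clause reduces to (¬s). s = False.
In (s ∨ q), s is now false; q must hold, so q = True.
(r ∨ ¬q): since q = True, the clause reduces to (r). r = True.
(¬t ∨ ¬r) with r = True leaves only ¬t, so t = False.
(t ∨ p) with t = False leaves only p, so p = True.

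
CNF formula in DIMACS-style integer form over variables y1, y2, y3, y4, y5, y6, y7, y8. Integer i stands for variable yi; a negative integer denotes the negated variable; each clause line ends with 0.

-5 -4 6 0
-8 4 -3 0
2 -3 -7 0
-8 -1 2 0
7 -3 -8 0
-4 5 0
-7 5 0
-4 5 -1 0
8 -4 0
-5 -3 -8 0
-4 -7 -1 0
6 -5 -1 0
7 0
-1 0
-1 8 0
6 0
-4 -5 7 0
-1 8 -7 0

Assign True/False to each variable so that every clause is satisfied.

(y7) is a unit clause, so y7 = True.
(y5) is a unit clause, so y5 = True.
The clause (!y1) is unit: y1 must be False.
Unit propagation: (y6) forces y6 = True.
y3 occurs only negated in the remaining clauses — set y3 = False.
Branch on y4: take y4 = False.
y2, y8 are now unconstrained; take y2 = False, y8 = True.

y1=False  y2=False  y3=False  y4=False  y5=True  y6=True  y7=True  y8=True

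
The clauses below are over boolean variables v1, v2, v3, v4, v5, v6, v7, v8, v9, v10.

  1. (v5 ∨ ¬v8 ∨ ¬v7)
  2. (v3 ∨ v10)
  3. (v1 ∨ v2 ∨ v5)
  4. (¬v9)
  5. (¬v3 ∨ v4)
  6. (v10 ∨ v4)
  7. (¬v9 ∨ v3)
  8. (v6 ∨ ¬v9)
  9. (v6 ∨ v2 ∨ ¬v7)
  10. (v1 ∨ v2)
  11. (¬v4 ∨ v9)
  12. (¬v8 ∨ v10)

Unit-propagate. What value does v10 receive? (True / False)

True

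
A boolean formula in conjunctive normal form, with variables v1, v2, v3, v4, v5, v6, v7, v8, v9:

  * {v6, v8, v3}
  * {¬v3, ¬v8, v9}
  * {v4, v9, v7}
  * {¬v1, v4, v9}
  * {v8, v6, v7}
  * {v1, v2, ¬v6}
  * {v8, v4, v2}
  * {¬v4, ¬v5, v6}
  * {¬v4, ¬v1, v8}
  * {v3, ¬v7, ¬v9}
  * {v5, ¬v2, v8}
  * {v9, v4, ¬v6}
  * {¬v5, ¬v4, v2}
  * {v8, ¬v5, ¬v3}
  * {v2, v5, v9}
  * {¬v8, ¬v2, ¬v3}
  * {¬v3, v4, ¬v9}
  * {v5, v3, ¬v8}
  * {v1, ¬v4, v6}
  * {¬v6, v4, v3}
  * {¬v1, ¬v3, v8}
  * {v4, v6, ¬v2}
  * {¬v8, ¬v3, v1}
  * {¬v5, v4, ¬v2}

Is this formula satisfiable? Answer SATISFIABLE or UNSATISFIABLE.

Set v1 = False and propagate.
Set v2 = True and propagate.
Try v3 = False.
The remaining clauses are satisfied by v4 = True, v5 = True, v6 = True, v7 = False, v8 = True, v9 = True.
So v1=False, v2=True, v3=False, v4=True, v5=True, v6=True, v7=False, v8=True, v9=True is a satisfying assignment.

SATISFIABLE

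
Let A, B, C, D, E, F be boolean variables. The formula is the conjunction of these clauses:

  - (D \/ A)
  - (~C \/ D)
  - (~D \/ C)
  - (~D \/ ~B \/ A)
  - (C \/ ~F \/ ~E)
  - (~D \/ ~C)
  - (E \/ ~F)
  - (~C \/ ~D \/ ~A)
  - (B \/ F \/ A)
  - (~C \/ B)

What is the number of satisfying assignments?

4

Satisfying assignments:
  A=1 B=0 C=0 D=0 E=0 F=0
  A=1 B=0 C=0 D=0 E=1 F=0
  A=1 B=1 C=0 D=0 E=0 F=0
  A=1 B=1 C=0 D=0 E=1 F=0
That's 4 in total.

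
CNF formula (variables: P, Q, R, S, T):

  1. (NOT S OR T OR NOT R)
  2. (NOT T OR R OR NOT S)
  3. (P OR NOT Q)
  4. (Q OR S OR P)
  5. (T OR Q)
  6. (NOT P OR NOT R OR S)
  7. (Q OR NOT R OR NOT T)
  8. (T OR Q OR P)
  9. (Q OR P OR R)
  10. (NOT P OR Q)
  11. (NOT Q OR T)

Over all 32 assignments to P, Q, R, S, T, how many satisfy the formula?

2

The models are:
  P=T Q=T R=F S=F T=T
  P=T Q=T R=T S=T T=T
Count: 2.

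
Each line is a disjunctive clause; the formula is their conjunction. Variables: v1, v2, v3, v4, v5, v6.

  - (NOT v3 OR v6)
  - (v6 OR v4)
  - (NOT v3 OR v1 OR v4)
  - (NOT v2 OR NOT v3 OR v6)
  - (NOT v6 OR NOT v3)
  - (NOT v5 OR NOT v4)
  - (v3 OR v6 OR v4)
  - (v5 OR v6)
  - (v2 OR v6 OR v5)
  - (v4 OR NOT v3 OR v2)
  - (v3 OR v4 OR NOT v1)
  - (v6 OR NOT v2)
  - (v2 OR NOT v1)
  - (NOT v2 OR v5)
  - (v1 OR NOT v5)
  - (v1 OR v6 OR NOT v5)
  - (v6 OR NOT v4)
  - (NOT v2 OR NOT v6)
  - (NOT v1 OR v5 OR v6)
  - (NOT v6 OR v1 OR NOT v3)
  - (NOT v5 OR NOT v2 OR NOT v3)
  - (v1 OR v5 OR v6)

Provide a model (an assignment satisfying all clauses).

Try v1 = False.
  then v5 is forced to False.
  then v6 is forced to True.
  then v3 is forced to False.
  then v2 is forced to False.
v4 is now unconstrained; take v4 = False.

v1=False, v2=False, v3=False, v4=False, v5=False, v6=True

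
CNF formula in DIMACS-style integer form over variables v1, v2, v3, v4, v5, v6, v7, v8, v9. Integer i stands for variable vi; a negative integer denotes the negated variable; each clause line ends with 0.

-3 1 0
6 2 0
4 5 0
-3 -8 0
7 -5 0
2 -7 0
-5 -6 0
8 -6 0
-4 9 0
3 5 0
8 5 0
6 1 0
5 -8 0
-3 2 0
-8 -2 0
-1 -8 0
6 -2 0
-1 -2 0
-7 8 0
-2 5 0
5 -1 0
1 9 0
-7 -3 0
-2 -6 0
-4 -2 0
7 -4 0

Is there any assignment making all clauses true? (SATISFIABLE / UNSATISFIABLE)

v2 = True:
  propagation gives v8=False, v6=False; an empty clause results — contradiction.
v2 = False:
  propagation gives v6=True, v7=False, v5=False, v4=True; an empty clause results — contradiction.
Every branch closes, so no satisfying assignment exists.

UNSATISFIABLE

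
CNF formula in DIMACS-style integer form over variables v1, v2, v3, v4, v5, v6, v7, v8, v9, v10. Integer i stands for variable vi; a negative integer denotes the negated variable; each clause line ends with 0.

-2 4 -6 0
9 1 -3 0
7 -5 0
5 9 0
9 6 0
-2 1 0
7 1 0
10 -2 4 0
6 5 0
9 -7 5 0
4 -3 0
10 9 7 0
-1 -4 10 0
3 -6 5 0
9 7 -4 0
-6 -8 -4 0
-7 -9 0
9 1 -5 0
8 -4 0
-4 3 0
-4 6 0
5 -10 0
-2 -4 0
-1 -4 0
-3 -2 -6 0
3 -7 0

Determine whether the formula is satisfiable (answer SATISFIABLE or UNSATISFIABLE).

UNSATISFIABLE

v4 = True:
  propagation gives v8=True, v6=False; an empty clause results — contradiction.
v4 = False:
  propagation gives v3=False, v7=False, v5=False, v9=True; an empty clause results — contradiction.
Every branch closes, so no satisfying assignment exists.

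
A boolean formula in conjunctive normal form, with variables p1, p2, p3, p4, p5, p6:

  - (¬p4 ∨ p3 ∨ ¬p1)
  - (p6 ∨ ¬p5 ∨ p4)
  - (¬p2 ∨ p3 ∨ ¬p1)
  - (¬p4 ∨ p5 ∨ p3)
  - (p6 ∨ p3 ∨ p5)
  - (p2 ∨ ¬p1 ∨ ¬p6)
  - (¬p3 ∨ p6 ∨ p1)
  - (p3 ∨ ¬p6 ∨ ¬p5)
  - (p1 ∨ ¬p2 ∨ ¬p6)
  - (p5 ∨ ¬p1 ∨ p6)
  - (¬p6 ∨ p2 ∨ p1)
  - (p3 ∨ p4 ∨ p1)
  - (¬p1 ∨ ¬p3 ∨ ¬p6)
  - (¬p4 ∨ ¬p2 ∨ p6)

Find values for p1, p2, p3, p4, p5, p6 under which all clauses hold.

p1=F, p2=F, p3=F, p4=T, p5=T, p6=F

Check each clause:
  1. (¬p4 ∨ ¬p1 ∨ p3) — ¬p1 is true.
  2. (p4 ∨ ¬p5 ∨ p6) — p4 is true.
  3. (p3 ∨ ¬p1 ∨ ¬p2) — ¬p1 is true.
  4. (¬p4 ∨ p5 ∨ p3) — p5 is true.
  5. (p5 ∨ p6 ∨ p3) — p5 is true.
  6. (¬p6 ∨ p2 ∨ ¬p1) — ¬p6 is true.
  7. (p1 ∨ p6 ∨ ¬p3) — ¬p3 is true.
  8. (¬p6 ∨ ¬p5 ∨ p3) — ¬p6 is true.
  9. (¬p6 ∨ ¬p2 ∨ p1) — ¬p6 is true.
  10. (p6 ∨ p5 ∨ ¬p1) — p5 is true.
  11. (¬p6 ∨ p2 ∨ p1) — ¬p6 is true.
  12. (p3 ∨ p4 ∨ p1) — p4 is true.
  13. (¬p3 ∨ ¬p1 ∨ ¬p6) — ¬p6 is true.
  14. (p6 ∨ ¬p2 ∨ ¬p4) — ¬p2 is true.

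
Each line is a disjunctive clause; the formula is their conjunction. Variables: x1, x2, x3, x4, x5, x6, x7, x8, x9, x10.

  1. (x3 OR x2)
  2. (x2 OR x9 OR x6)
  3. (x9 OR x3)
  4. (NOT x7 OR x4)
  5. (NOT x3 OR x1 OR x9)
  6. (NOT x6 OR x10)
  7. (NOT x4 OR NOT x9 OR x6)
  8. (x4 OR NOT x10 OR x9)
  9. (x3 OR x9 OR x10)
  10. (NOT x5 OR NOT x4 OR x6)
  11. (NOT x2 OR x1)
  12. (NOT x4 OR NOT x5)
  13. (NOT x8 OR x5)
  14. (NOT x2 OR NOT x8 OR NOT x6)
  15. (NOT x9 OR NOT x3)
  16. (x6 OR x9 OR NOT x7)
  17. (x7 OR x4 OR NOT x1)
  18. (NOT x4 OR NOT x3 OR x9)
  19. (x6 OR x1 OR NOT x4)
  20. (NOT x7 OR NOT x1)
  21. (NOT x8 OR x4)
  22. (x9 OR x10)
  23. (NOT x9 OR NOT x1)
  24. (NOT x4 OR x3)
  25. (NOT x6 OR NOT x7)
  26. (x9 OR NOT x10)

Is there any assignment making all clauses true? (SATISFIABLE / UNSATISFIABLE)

x9 = True:
  propagation gives x3=False, x2=True, x1=True; an empty clause results — contradiction.
x9 = False:
  propagation gives x3=True, x1=True, x4=False, x7=False; an empty clause results — contradiction.
Every branch closes, so no satisfying assignment exists.

UNSATISFIABLE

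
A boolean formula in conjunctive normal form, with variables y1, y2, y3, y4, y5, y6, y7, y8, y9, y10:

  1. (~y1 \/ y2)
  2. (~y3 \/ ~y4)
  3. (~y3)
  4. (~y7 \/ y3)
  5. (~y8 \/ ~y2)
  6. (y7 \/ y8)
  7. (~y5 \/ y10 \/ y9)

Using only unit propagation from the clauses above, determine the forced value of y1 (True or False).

False

(~y3) is a unit clause: y3 = False.
From (y3 \/ ~y7) and y3 = False: y7 = False.
(y8 \/ y7): since y7 = False, the clause reduces to (y8). y8 = True.
(~y2 \/ ~y8): since y8 = True, the clause reduces to (~y2). y2 = False.
In (y2 \/ ~y1), y2 is now false; ~y1 must hold, so y1 = False.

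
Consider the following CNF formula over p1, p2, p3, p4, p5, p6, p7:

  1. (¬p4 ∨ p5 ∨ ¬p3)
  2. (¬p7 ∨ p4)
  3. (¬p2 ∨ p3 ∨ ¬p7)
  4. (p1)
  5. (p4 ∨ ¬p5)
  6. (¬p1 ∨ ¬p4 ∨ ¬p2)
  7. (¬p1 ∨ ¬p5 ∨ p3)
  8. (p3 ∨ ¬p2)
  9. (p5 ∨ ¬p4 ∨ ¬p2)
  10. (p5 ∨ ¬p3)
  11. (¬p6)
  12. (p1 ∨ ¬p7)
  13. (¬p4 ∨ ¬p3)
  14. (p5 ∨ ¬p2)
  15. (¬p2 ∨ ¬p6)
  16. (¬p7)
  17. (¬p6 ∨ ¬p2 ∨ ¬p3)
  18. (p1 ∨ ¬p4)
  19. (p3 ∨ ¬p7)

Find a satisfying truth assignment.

Unit propagation: (p1) forces p1 = True.
Unit propagation: (¬p6) forces p6 = False.
(¬p7) is a unit clause, so p7 = False.
Pure literal: p2 appears only negated; assign p2 = False.
Branch on p3: take p3 = False.
  then p5 is forced to False.
p4 is now unconstrained; take p4 = False.
Every clause has at least one true literal under this assignment.

p1=True  p2=False  p3=False  p4=False  p5=False  p6=False  p7=False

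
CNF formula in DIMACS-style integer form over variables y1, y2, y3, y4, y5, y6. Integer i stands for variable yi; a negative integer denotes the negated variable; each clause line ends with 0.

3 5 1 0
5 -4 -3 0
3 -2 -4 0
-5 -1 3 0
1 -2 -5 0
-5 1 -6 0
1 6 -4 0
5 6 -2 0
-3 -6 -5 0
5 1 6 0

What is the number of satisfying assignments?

Split on y5, then y1.
  y5=T, y1=T: remaining (y2,y3,y4,y6) ∈ {(F,T,F,F); (F,T,T,F); (T,T,F,F); (T,T,T,F)} — 4.
  y5=T, y1=F: remaining (y2,y3,y4,y6) ∈ {(F,F,F,F); (F,T,F,F)} — 2.
  y5=F, y1=T: 8 of the 16 assignments to (y2,y3,y4,y6) work.
  y5=F, y1=F: remaining (y2,y3,y4,y6) ∈ {(F,T,F,T); (T,T,F,T)} — 2.
Total: 4 + 2 + 8 + 2 = 16.

16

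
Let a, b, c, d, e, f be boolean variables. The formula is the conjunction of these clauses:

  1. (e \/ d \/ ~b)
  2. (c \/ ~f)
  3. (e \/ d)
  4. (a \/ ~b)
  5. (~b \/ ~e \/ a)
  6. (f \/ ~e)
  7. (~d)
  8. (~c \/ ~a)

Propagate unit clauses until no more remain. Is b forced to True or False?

False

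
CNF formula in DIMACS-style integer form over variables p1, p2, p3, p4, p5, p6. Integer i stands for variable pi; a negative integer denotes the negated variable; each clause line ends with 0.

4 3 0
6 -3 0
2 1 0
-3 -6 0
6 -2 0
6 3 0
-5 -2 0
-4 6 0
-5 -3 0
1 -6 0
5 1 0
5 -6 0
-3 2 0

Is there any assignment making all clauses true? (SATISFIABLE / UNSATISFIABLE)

SATISFIABLE

Pure literal: p1 appears only positively; assign p1 = True.
Set p2 = False and propagate.
  then p3 is forced to False.
  then p4 is forced to True.
  then p6 is forced to True.
  then p5 is forced to True.
So p1=True, p2=False, p3=False, p4=True, p5=True, p6=True is a satisfying assignment.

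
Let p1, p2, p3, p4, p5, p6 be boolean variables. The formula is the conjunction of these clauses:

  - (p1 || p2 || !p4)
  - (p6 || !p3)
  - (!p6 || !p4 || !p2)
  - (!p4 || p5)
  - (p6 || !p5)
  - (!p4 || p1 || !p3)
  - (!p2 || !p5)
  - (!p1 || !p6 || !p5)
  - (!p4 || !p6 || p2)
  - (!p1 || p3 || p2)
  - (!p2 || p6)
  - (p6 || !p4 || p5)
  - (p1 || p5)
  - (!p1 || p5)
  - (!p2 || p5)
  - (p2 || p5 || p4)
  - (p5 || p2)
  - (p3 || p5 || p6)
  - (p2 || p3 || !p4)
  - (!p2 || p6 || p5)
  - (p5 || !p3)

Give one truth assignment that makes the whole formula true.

p1=F  p2=F  p3=F  p4=F  p5=T  p6=T

Check each clause:
  1. (p2 || !p4 || p1) — !p4 is true.
  2. (p6 || !p3) — !p3 is true.
  3. (!p4 || !p2 || !p6) — !p4 is true.
  4. (!p4 || p5) — !p4 is true.
  5. (p6 || !p5) — p6 is true.
  6. (!p3 || p1 || !p4) — !p4 is true.
  7. (!p2 || !p5) — !p2 is true.
  8. (!p6 || !p5 || !p1) — !p1 is true.
  9. (p2 || !p4 || !p6) — !p4 is true.
  10. (p3 || p2 || !p1) — !p1 is true.
  11. (!p2 || p6) — !p2 is true.
  12. (p5 || p6 || !p4) — !p4 is true.
  13. (p1 || p5) — p5 is true.
  14. (p5 || !p1) — p5 is true.
  15. (p5 || !p2) — p5 is true.
  16. (p5 || p2 || p4) — p5 is true.
  17. (p5 || p2) — p5 is true.
  18. (p6 || p3 || p5) — p5 is true.
  19. (p3 || p2 || !p4) — !p4 is true.
  20. (!p2 || p6 || p5) — p5 is true.
  21. (p5 || !p3) — !p3 is true.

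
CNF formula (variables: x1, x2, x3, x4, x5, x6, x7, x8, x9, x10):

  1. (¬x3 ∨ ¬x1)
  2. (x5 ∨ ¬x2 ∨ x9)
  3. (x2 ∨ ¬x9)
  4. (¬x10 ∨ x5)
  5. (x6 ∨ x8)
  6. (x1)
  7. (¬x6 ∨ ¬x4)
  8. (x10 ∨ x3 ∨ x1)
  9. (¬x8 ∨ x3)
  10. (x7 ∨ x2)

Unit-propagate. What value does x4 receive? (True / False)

False

(x1) is a unit clause: x1 = True.
(¬x3 ∨ ¬x1): since x1 = True, the clause reduces to (¬x3). x3 = False.
From (¬x8 ∨ x3) and x3 = False: x8 = False.
(x6 ∨ x8): since x8 = False, the clause reduces to (x6). x6 = True.
In (¬x4 ∨ ¬x6), ¬x6 is now false; ¬x4 must hold, so x4 = False.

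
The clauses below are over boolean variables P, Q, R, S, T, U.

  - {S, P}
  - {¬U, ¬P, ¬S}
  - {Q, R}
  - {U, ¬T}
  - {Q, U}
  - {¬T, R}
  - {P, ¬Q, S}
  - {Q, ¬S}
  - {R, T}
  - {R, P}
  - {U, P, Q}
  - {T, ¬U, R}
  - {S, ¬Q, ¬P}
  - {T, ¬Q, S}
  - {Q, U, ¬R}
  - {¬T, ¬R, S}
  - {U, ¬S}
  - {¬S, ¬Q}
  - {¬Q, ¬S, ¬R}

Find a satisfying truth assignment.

P = 1, Q = 0, R = 1, S = 0, T = 0, U = 1

Branch on P: take P = True.
Set Q = False and propagate.
  then R is forced to True.
  then U is forced to True.
  then S is forced to False.
  then T is forced to False.
Every clause has at least one true literal under this assignment.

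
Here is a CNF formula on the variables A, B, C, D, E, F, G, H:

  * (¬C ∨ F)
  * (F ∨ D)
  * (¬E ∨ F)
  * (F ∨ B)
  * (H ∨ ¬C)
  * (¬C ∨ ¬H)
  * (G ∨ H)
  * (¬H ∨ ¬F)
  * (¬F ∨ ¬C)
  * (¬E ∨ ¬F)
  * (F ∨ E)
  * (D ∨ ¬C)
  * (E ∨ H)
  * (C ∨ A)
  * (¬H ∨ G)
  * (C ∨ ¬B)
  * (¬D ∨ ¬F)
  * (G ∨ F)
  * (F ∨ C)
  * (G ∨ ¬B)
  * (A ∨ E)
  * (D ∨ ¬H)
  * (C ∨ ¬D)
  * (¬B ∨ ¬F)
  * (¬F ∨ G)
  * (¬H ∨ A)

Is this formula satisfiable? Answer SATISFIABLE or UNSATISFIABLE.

F = True:
  propagation gives H=False, C=False, G=True, E=False; an empty clause results — contradiction.
F = False:
  propagation gives C=False; an empty clause results — contradiction.
Every branch closes, so no satisfying assignment exists.

UNSATISFIABLE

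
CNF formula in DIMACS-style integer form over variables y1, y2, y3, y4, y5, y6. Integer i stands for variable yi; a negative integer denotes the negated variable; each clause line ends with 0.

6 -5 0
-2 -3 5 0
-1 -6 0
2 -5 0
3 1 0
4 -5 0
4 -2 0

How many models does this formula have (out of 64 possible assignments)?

10

Case analysis on y5 and y2:
  y5=T, y2=T: remaining (y1,y3,y4,y6) ∈ {(F,T,T,T)} — 1.
  y5=T, y2=F: a clause becomes empty — 0.
  y5=F, y2=T: remaining (y1,y3,y4,y6) ∈ {(T,F,T,F)} — 1.
  y5=F, y2=F: y4 free; 4 ways for (y1,y3,y6) × 2^1 = 8.
Total: 1 + 0 + 1 + 8 = 10.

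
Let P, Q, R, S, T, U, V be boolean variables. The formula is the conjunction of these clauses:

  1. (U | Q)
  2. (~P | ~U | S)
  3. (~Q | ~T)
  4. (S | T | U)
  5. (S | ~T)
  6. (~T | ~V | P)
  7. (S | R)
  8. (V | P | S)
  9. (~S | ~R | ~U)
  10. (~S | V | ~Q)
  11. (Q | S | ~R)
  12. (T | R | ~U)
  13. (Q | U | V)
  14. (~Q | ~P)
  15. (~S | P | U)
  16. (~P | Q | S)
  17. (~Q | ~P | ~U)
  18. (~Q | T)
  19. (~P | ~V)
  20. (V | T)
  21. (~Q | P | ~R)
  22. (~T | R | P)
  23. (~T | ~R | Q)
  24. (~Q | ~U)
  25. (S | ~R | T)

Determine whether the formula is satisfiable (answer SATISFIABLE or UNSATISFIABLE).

Try P = True.
  then Q is forced to False.
  then U is forced to True.
  then S is forced to True.
  then R is forced to False.
  then T is forced to True.
  then V is forced to False.
Every clause has at least one true literal under this assignment.
So P=True, Q=False, R=False, S=True, T=True, U=True, V=False is a satisfying assignment.

SATISFIABLE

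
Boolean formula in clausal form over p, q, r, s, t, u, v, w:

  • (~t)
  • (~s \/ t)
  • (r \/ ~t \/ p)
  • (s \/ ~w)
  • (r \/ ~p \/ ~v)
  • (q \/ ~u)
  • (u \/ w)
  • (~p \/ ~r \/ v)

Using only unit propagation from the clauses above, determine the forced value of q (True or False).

(~t) is a unit clause: t = False.
In (t \/ ~s), t is now false; ~s must hold, so s = False.
(~w \/ s): since s = False, the clause reduces to (~w). w = False.
From (u \/ w) and w = False: u = True.
(q \/ ~u): since u = True, the clause reduces to (q). q = True.

True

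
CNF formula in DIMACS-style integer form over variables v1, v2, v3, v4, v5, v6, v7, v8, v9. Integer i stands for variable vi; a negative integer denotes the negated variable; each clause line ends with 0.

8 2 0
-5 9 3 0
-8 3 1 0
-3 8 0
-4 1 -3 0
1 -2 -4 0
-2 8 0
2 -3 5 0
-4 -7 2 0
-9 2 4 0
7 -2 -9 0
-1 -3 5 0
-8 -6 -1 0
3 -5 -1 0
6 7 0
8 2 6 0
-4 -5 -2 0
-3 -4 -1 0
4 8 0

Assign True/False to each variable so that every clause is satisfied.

v1=0, v2=1, v3=1, v4=0, v5=0, v6=1, v7=1, v8=1, v9=1

Check each clause:
  1. {v2, v8} — v8 is true.
  2. {¬v5, v3, v9} — v3 is true.
  3. {¬v8, v1, v3} — v3 is true.
  4. {v8, ¬v3} — v8 is true.
  5. {v1, ¬v3, ¬v4} — ¬v4 is true.
  6. {v1, ¬v2, ¬v4} — ¬v4 is true.
  7. {v8, ¬v2} — v8 is true.
  8. {v2, v5, ¬v3} — v2 is true.
  9. {¬v4, v2, ¬v7} — v2 is true.
  10. {v2, v4, ¬v9} — v2 is true.
  11. {v7, ¬v2, ¬v9} — v7 is true.
  12. {¬v1, v5, ¬v3} — ¬v1 is true.
  13. {¬v6, ¬v8, ¬v1} — ¬v1 is true.
  14. {¬v5, v3, ¬v1} — v3 is true.
  15. {v7, v6} — v6 is true.
  16. {v2, v8, v6} — v8 is true.
  17. {¬v2, ¬v4, ¬v5} — ¬v5 is true.
  18. {¬v1, ¬v3, ¬v4} — ¬v4 is true.
  19. {v8, v4} — v8 is true.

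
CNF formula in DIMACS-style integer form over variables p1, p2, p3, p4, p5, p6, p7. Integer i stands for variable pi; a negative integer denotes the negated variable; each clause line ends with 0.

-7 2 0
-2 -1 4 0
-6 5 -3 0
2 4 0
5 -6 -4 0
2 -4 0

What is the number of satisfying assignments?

Case analysis on p2 and p4:
  p2=T, p4=T: p1, p3, p7 free; 3 ways for (p5,p6) × 2^3 = 24.
  p2=T, p4=F: p7 free; 7 ways for (p1,p3,p5,p6) × 2^1 = 14.
  p2=F, p4=T: a clause becomes empty — 0.
  p2=F, p4=F: a clause becomes empty — 0.
Total: 24 + 14 + 0 + 0 = 38.

38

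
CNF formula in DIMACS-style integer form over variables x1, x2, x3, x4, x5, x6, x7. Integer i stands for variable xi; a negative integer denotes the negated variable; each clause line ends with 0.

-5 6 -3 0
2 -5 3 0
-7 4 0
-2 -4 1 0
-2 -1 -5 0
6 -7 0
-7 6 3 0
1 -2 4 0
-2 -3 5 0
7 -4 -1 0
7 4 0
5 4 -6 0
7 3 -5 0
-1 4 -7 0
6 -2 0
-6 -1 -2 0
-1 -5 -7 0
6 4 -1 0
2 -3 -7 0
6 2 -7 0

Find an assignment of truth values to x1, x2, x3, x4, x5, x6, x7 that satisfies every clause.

Branch on x1: take x1 = False.
Branch on x2: take x2 = False.
For the remaining variables, x3 = True, x4 = True, x5 = False, x6 = False, x7 = False works.
Every clause has at least one true literal under this assignment.

x1 = F, x2 = F, x3 = T, x4 = T, x5 = F, x6 = F, x7 = F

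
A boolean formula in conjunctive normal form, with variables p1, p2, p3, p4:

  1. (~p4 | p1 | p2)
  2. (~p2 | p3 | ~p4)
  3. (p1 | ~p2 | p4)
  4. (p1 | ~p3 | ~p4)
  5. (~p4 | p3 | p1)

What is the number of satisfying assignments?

9

Split on p4, then p1.
  p4=T, p1=T: remaining (p2,p3) ∈ {(F,F); (F,T); (T,T)} — 3.
  p4=T, p1=F: a clause becomes empty — 0.
  p4=F, p1=T: remaining (p2,p3) ∈ {(F,F); (F,T); (T,F); (T,T)} — 4.
  p4=F, p1=F: remaining (p2,p3) ∈ {(F,F); (F,T)} — 2.
Total: 3 + 0 + 4 + 2 = 9.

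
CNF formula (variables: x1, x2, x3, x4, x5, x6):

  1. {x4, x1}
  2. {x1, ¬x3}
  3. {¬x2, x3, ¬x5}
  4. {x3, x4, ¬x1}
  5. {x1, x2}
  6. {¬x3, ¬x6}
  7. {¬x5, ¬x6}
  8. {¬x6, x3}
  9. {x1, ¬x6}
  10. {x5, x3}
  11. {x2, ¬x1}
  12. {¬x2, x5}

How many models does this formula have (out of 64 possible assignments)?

The models are:
  x1=1 x2=1 x3=1 x4=0 x5=1 x6=0
  x1=1 x2=1 x3=1 x4=1 x5=1 x6=0
Count: 2.

2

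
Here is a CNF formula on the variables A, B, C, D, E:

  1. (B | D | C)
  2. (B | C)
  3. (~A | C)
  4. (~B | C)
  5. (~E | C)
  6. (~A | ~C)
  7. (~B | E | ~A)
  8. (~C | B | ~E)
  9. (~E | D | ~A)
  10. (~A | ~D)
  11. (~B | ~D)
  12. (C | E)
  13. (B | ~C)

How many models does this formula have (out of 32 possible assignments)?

Satisfying assignments:
  A=0 B=1 C=1 D=0 E=0
  A=0 B=1 C=1 D=0 E=1
That's 2 in total.

2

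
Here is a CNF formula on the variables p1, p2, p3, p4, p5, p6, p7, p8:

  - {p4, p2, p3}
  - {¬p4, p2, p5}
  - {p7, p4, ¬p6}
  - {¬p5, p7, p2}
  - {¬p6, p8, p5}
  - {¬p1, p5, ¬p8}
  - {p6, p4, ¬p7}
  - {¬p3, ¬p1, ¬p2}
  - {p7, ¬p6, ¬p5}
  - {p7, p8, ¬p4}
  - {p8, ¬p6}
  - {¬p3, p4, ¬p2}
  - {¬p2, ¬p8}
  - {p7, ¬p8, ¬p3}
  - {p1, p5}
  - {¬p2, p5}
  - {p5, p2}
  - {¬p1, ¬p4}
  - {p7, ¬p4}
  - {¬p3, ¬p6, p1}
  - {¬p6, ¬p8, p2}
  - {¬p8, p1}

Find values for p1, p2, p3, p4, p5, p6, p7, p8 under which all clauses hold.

Try p1 = False.
  then p5 is forced to True.
  then p8 is forced to False.
  then p6 is forced to False.
Branch on p2: take p2 = True.
Set p3 = False and propagate.
The remaining clauses are satisfied by p4 = False, p7 = False.
Check each clause:
  1. {p2, p3, p4} — p2 is true.
  2. {¬p4, p2, p5} — p2 is true.
  3. {p4, ¬p6, p7} — ¬p6 is true.
  4. {¬p5, p7, p2} — p2 is true.
  5. {¬p6, p8, p5} — ¬p6 is true.
  6. {¬p8, p5, ¬p1} — ¬p8 is true.
  7. {p6, p4, ¬p7} — ¬p7 is true.
  8. {¬p2, ¬p1, ¬p3} — ¬p3 is true.
  9. {p7, ¬p5, ¬p6} — ¬p6 is true.
  10. {p8, ¬p4, p7} — ¬p4 is true.
  11. {¬p6, p8} — ¬p6 is true.
  12. {¬p2, ¬p3, p4} — ¬p3 is true.
  13. {¬p8, ¬p2} — ¬p8 is true.
  14. {¬p3, ¬p8, p7} — ¬p8 is true.
  15. {p5, p1} — p5 is true.
  16. {¬p2, p5} — p5 is true.
  17. {p2, p5} — p2 is true.
  18. {¬p4, ¬p1} — ¬p4 is true.
  19. {¬p4, p7} — ¬p4 is true.
  20. {p1, ¬p3, ¬p6} — ¬p6 is true.
  21. {p2, ¬p8, ¬p6} — ¬p8 is true.
  22. {¬p8, p1} — ¬p8 is true.

p1=F, p2=T, p3=F, p4=F, p5=T, p6=F, p7=F, p8=F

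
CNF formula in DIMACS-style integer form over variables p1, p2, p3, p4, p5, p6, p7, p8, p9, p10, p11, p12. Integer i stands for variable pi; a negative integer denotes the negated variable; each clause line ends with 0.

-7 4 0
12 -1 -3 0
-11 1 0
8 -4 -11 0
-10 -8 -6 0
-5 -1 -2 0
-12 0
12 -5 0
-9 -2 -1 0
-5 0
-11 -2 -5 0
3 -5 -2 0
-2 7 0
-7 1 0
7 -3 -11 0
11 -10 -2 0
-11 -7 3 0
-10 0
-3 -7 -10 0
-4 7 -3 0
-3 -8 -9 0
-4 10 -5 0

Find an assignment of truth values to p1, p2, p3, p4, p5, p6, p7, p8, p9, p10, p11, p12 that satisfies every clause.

p1=True, p2=False, p3=False, p4=False, p5=False, p6=False, p7=False, p8=True, p9=True, p10=False, p11=True, p12=False

Check each clause:
  1. (p4 \/ ~p7) — ~p7 is true.
  2. (~p1 \/ ~p3 \/ p12) — ~p3 is true.
  3. (p1 \/ ~p11) — p1 is true.
  4. (p8 \/ ~p11 \/ ~p4) — p8 is true.
  5. (~p10 \/ ~p6 \/ ~p8) — ~p6 is true.
  6. (~p1 \/ ~p2 \/ ~p5) — ~p5 is true.
  7. (~p12) — ~p12 is true.
  8. (p12 \/ ~p5) — ~p5 is true.
  9. (~p1 \/ ~p9 \/ ~p2) — ~p2 is true.
  10. (~p5) — ~p5 is true.
  11. (~p11 \/ ~p5 \/ ~p2) — ~p5 is true.
  12. (~p2 \/ p3 \/ ~p5) — ~p2 is true.
  13. (p7 \/ ~p2) — ~p2 is true.
  14. (~p7 \/ p1) — p1 is true.
  15. (~p3 \/ ~p11 \/ p7) — ~p3 is true.
  16. (~p10 \/ ~p2 \/ p11) — p11 is true.
  17. (~p11 \/ ~p7 \/ p3) — ~p7 is true.
  18. (~p10) — ~p10 is true.
  19. (~p3 \/ ~p7 \/ ~p10) — ~p7 is true.
  20. (~p3 \/ ~p4 \/ p7) — ~p4 is true.
  21. (~p9 \/ ~p8 \/ ~p3) — ~p3 is true.
  22. (~p4 \/ ~p5 \/ p10) — ~p5 is true.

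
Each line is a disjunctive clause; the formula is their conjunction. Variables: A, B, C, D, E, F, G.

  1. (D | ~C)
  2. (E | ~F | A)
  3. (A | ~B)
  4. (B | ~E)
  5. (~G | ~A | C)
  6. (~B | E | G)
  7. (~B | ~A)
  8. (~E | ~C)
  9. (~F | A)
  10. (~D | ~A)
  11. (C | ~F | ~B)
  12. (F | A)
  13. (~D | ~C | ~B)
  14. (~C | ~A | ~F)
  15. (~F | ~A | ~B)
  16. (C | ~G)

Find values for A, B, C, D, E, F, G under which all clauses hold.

A=T, B=F, C=F, D=F, E=F, F=F, G=F

Try A = True.
  then B is forced to False.
  then E is forced to False.
  then D is forced to False.
  then C is forced to False.
  then G is forced to False.
F is now unconstrained; take F = False.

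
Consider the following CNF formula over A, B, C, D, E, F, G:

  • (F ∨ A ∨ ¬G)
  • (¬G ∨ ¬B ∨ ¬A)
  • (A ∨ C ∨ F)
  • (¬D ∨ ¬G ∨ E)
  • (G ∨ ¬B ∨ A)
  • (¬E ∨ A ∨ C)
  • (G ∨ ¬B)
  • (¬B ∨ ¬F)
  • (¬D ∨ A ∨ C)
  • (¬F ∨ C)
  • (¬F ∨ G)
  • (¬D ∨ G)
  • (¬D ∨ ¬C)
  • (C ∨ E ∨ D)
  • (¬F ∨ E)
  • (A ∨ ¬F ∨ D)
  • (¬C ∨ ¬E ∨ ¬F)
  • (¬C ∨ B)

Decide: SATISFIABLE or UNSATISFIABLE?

SATISFIABLE

Try A = True.
Try B = False.
  then C is forced to False.
  then F is forced to False.
Branch on D: take D = False.
  then E is forced to True.
G is now unconstrained; take G = True.
So A=T, B=F, C=F, D=F, E=T, F=F, G=T is a satisfying assignment.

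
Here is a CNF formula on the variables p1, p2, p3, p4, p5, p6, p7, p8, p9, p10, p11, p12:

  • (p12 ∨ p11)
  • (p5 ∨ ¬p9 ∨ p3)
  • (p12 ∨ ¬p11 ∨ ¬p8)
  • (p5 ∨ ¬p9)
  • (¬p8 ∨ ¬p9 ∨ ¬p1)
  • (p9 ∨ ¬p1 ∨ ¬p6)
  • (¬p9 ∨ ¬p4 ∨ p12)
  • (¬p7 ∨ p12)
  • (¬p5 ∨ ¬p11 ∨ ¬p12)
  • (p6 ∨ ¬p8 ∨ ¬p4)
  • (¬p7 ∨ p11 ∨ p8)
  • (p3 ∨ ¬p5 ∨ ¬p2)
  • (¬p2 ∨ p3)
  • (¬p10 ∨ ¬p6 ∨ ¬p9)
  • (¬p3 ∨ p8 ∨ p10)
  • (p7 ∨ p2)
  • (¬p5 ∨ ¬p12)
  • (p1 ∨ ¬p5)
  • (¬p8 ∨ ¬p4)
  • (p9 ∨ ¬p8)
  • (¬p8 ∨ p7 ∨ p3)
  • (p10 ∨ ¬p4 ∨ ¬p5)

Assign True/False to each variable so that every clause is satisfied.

p1=F, p2=F, p3=T, p4=T, p5=F, p6=T, p7=T, p8=F, p9=F, p10=T, p11=T, p12=T

Check each clause:
  1. (p11 ∨ p12) — p11 is true.
  2. (p5 ∨ p3 ∨ ¬p9) — p3 is true.
  3. (p12 ∨ ¬p8 ∨ ¬p11) — ¬p8 is true.
  4. (¬p9 ∨ p5) — ¬p9 is true.
  5. (¬p1 ∨ ¬p8 ∨ ¬p9) — ¬p8 is true.
  6. (p9 ∨ ¬p6 ∨ ¬p1) — ¬p1 is true.
  7. (¬p4 ∨ p12 ∨ ¬p9) — p12 is true.
  8. (¬p7 ∨ p12) — p12 is true.
  9. (¬p5 ∨ ¬p12 ∨ ¬p11) — ¬p5 is true.
  10. (¬p8 ∨ ¬p4 ∨ p6) — ¬p8 is true.
  11. (p11 ∨ ¬p7 ∨ p8) — p11 is true.
  12. (p3 ∨ ¬p5 ∨ ¬p2) — p3 is true.
  13. (¬p2 ∨ p3) — p3 is true.
  14. (¬p6 ∨ ¬p10 ∨ ¬p9) — ¬p9 is true.
  15. (p8 ∨ ¬p3 ∨ p10) — p10 is true.
  16. (p7 ∨ p2) — p7 is true.
  17. (¬p5 ∨ ¬p12) — ¬p5 is true.
  18. (¬p5 ∨ p1) — ¬p5 is true.
  19. (¬p8 ∨ ¬p4) — ¬p8 is true.
  20. (p9 ∨ ¬p8) — ¬p8 is true.
  21. (¬p8 ∨ p3 ∨ p7) — ¬p8 is true.
  22. (p10 ∨ ¬p4 ∨ ¬p5) — p10 is true.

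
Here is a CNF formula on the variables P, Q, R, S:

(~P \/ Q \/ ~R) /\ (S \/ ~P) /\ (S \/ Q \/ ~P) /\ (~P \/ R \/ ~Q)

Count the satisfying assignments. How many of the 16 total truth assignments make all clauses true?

10

Case analysis on P and Q:
  P=T, Q=T: remaining (R,S) ∈ {(T,T)} — 1.
  P=T, Q=F: remaining (R,S) ∈ {(F,T)} — 1.
  P=F, Q=T: remaining (R,S) ∈ {(F,F); (F,T); (T,F); (T,T)} — 4.
  P=F, Q=F: remaining (R,S) ∈ {(F,F); (F,T); (T,F); (T,T)} — 4.
Total: 1 + 1 + 4 + 4 = 10.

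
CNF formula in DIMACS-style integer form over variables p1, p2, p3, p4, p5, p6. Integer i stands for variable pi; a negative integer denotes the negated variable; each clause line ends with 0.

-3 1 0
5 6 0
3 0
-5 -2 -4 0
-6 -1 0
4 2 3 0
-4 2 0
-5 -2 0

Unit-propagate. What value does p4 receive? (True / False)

False

Unit clause (p3) sets p3 = True.
(p1 | ~p3): since p3 = True, the clause reduces to (p1). p1 = True.
(~p6 | ~p1) with p1 = True leaves only ~p6, so p6 = False.
(p5 | p6) with p6 = False leaves only p5, so p5 = True.
In (~p2 | ~p5), ~p5 is now false; ~p2 must hold, so p2 = False.
From (~p4 | p2) and p2 = False: p4 = False.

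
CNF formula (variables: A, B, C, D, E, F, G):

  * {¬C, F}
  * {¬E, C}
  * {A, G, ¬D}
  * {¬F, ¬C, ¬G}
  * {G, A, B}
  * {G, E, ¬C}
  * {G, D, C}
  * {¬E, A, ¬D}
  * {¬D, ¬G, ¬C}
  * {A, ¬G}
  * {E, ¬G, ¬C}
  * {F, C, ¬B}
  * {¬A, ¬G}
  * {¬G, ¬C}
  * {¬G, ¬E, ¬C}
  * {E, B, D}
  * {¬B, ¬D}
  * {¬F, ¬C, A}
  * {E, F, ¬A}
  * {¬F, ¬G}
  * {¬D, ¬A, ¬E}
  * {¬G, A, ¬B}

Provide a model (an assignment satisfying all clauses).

A=T  B=T  C=T  D=F  E=T  F=T  G=F

Check each clause:
  1. {F, ¬C} — F is true.
  2. {C, ¬E} — C is true.
  3. {¬D, A, G} — A is true.
  4. {¬F, ¬C, ¬G} — ¬G is true.
  5. {A, B, G} — A is true.
  6. {¬C, E, G} — E is true.
  7. {D, C, G} — C is true.
  8. {¬D, A, ¬E} — A is true.
  9. {¬C, ¬G, ¬D} — ¬G is true.
  10. {A, ¬G} — ¬G is true.
  11. {¬G, ¬C, E} — E is true.
  12. {¬B, C, F} — C is true.
  13. {¬G, ¬A} — ¬G is true.
  14. {¬C, ¬G} — ¬G is true.
  15. {¬G, ¬E, ¬C} — ¬G is true.
  16. {B, E, D} — B is true.
  17. {¬D, ¬B} — ¬D is true.
  18. {¬C, A, ¬F} — A is true.
  19. {E, F, ¬A} — E is true.
  20. {¬G, ¬F} — ¬G is true.
  21. {¬A, ¬D, ¬E} — ¬D is true.
  22. {¬G, A, ¬B} — ¬G is true.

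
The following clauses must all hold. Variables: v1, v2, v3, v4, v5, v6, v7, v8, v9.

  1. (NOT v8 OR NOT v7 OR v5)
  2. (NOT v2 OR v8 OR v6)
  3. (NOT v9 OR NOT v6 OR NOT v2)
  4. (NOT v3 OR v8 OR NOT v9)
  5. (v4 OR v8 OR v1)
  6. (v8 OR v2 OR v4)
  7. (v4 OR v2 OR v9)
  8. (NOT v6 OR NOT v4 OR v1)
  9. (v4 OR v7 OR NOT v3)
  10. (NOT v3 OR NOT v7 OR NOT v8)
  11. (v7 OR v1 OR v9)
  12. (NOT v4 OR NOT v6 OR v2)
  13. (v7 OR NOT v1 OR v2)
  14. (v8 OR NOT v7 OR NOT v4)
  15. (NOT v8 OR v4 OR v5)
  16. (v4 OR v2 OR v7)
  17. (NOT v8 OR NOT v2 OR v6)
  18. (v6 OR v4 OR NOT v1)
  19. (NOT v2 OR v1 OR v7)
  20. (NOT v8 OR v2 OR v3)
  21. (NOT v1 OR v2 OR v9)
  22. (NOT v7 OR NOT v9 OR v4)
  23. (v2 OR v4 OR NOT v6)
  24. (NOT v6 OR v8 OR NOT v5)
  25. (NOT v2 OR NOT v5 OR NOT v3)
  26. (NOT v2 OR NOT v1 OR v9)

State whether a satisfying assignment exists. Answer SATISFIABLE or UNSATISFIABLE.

SATISFIABLE

Branch on v1: take v1 = False.
For the remaining variables, v2 = False, v3 = True, v4 = True, v5 = True, v6 = False, v7 = False, v8 = True, v9 = True works.
So v1 = F, v2 = F, v3 = T, v4 = T, v5 = T, v6 = F, v7 = F, v8 = T, v9 = T is a satisfying assignment.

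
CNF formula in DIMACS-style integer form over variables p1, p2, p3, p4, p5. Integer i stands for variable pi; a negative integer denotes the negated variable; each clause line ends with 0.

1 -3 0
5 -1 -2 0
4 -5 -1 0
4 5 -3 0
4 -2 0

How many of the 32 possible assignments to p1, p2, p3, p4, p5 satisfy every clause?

13

Split on p1, then p4.
  p1=1, p4=1: p3 free; 3 ways for (p2,p5) × 2^1 = 6.
  p1=1, p4=0: remaining (p2,p3,p5) ∈ {(0,0,0)} — 1.
  p1=0, p4=1: remaining (p2,p3,p5) ∈ {(0,0,0); (0,0,1); (1,0,0); (1,0,1)} — 4.
  p1=0, p4=0: remaining (p2,p3,p5) ∈ {(0,0,0); (0,0,1)} — 2.
Total: 6 + 1 + 4 + 2 = 13.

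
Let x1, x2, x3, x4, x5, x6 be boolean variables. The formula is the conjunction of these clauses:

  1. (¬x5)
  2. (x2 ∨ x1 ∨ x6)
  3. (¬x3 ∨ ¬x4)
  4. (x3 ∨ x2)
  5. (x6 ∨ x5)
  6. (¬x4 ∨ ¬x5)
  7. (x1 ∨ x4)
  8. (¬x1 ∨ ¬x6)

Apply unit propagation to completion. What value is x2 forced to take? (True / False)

(¬x5) is a unit clause: x5 = False.
(x5 ∨ x6): since x5 = False, the clause reduces to (x6). x6 = True.
In (¬x6 ∨ ¬x1), ¬x6 is now false; ¬x1 must hold, so x1 = False.
(x4 ∨ x1): since x1 = False, the clause reduces to (x4). x4 = True.
In (¬x4 ∨ ¬x3), ¬x4 is now false; ¬x3 must hold, so x3 = False.
From (x2 ∨ x3) and x3 = False: x2 = True.

True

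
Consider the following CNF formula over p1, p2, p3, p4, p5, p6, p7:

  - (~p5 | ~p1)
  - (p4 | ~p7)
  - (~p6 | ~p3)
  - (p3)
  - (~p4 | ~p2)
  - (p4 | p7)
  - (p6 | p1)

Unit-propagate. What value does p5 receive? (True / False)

False

(p3) stands alone — p3 = True.
In (~p3 | ~p6), ~p3 is now false; ~p6 must hold, so p6 = False.
(p1 | p6) with p6 = False leaves only p1, so p1 = True.
(~p1 | ~p5): since p1 = True, the clause reduces to (~p5). p5 = False.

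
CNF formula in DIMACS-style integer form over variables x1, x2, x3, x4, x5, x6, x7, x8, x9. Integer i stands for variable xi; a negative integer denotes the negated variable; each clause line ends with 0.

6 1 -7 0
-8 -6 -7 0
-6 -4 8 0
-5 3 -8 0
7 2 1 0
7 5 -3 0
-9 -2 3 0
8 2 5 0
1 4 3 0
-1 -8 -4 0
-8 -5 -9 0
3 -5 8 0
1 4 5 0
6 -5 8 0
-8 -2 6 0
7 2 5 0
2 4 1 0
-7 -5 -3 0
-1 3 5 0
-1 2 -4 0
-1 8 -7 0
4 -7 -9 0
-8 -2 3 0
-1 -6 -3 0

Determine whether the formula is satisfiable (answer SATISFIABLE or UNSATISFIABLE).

Branch on x1: take x1 = False.
Set x2 = True and propagate.
For the remaining variables, x3 = True, x4 = False, x5 = True, x6 = True, x7 = False, x8 = False, x9 = True works.
Every clause has at least one true literal under this assignment.
So x1=F, x2=T, x3=T, x4=F, x5=T, x6=T, x7=F, x8=F, x9=T is a satisfying assignment.

SATISFIABLE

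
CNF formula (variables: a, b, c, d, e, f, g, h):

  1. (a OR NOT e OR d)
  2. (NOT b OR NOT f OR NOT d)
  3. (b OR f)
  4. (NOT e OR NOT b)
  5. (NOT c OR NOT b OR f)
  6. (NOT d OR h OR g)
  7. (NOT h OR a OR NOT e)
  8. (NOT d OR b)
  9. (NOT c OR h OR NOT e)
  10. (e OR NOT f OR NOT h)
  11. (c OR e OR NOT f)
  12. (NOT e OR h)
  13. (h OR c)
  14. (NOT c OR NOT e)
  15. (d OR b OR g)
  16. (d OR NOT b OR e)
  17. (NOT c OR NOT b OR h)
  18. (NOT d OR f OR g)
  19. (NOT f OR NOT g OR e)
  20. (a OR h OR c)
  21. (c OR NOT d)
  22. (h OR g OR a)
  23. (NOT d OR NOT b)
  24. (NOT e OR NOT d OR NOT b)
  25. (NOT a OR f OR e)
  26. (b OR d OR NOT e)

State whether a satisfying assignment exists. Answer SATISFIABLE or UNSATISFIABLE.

UNSATISFIABLE

e = True:
  propagation gives b=False, f=True, d=False; an empty clause results — contradiction.
e = False:
  b = True:
    propagation gives d=True; an empty clause results — contradiction.
  b = False:
    propagation gives f=True, d=False, h=False, c=True; an empty clause results — contradiction.
Every branch closes, so no satisfying assignment exists.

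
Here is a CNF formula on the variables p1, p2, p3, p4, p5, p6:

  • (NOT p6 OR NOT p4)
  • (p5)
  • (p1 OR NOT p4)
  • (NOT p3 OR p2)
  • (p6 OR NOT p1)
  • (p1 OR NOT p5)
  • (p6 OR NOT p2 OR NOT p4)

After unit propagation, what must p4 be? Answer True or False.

(p5) is a unit clause: p5 = True.
From (NOT p5 OR p1) and p5 = True: p1 = True.
(p6 OR NOT p1): since p1 = True, the clause reduces to (p6). p6 = True.
(NOT p6 OR NOT p4): since p6 = True, the clause reduces to (NOT p4). p4 = False.

False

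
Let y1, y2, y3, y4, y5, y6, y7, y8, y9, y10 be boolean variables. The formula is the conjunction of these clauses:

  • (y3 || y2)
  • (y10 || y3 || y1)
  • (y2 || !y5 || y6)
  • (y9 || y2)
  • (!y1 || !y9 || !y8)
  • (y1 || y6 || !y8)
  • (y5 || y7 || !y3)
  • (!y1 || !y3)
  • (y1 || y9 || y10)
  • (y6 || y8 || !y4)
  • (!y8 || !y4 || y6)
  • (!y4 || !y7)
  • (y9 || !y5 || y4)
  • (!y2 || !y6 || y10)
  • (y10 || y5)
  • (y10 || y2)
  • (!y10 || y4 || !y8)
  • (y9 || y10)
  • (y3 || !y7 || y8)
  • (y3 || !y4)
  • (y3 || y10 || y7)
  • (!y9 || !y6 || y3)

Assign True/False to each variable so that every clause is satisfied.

y1=False, y2=True, y3=True, y4=False, y5=True, y6=False, y7=False, y8=False, y9=True, y10=False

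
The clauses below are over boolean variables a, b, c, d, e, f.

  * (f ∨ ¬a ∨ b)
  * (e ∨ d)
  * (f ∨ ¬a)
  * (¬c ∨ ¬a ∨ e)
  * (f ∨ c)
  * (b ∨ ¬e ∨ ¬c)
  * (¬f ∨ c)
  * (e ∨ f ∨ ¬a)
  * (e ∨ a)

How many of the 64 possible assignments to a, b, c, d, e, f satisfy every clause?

Satisfying assignments:
  a=0 b=1 c=1 d=0 e=1 f=0
  a=0 b=1 c=1 d=0 e=1 f=1
  a=0 b=1 c=1 d=1 e=1 f=0
  a=0 b=1 c=1 d=1 e=1 f=1
  a=1 b=1 c=1 d=0 e=1 f=1
  a=1 b=1 c=1 d=1 e=1 f=1
Count: 6.

6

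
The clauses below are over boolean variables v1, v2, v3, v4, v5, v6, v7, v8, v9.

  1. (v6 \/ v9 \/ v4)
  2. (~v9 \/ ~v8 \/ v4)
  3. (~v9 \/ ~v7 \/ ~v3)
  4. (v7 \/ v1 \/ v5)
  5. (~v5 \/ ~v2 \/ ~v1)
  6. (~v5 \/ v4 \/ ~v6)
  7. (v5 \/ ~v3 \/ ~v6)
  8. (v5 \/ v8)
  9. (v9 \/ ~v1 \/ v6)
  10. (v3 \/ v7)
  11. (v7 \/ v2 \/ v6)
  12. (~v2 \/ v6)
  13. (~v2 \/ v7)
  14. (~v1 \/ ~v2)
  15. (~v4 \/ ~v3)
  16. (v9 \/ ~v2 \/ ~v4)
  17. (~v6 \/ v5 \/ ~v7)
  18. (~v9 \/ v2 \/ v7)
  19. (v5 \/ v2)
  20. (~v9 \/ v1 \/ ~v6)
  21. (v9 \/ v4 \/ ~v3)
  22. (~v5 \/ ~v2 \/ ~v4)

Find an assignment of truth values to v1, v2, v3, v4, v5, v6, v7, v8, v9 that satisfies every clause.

v1 = 0, v2 = 0, v3 = 0, v4 = 1, v5 = 1, v6 = 1, v7 = 1, v8 = 1, v9 = 0

Branch on v1: take v1 = False.
Branch on v2: take v2 = False.
  then v5 is forced to True.
The remaining clauses are satisfied by v3 = False, v4 = True, v6 = True, v7 = True, v8 = True, v9 = False.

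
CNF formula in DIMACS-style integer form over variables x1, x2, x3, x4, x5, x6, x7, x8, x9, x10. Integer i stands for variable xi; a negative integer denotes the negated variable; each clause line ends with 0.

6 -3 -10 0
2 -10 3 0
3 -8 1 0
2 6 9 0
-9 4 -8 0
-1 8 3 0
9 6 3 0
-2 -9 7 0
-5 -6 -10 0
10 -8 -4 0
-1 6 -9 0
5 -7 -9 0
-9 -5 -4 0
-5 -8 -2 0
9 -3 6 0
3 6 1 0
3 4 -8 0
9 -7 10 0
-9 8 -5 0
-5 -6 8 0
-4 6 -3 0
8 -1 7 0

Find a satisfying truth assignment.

x1=True  x2=False  x3=True  x4=False  x5=False  x6=True  x7=True  x8=True  x9=False  x10=True

Branch on x1: take x1 = True.
Branch on x2: take x2 = False.
Branch on x3: take x3 = True.
For the remaining variables, x4 = False, x5 = False, x6 = True, x7 = True, x8 = True, x9 = False, x10 = True works.
Every clause has at least one true literal under this assignment.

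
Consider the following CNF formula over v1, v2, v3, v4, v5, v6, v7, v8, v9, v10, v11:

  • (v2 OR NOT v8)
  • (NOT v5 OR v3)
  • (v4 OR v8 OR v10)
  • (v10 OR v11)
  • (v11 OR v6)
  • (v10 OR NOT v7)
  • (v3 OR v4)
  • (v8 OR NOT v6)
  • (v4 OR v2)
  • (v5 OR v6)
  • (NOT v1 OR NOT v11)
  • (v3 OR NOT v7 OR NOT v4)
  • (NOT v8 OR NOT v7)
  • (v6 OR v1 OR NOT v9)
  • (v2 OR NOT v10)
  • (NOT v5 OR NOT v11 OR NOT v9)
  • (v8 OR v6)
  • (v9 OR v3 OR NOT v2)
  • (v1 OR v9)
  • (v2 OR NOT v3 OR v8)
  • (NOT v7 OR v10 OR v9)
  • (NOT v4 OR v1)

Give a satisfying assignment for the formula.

v1=True, v2=True, v3=True, v4=True, v5=False, v6=True, v7=False, v8=True, v9=True, v10=True, v11=False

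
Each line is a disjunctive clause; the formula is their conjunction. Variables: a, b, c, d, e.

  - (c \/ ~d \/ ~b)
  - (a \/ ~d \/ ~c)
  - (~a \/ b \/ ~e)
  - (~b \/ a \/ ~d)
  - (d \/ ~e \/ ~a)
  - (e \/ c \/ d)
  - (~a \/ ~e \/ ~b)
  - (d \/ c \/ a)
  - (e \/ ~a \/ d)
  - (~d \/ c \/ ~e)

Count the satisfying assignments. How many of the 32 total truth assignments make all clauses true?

8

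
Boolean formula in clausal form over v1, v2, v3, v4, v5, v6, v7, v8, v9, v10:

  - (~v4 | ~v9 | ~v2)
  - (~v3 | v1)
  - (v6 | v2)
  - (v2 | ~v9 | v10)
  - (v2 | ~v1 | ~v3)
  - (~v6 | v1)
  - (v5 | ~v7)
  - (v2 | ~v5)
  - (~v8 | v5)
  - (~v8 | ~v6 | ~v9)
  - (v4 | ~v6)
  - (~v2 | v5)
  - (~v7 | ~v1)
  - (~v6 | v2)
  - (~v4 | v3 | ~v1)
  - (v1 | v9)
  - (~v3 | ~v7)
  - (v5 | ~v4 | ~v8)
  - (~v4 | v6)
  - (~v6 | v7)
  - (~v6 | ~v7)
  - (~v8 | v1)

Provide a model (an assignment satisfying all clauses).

Pure literal: v10 appears only positively; assign v10 = True.
Try v1 = True.
  then v7 is forced to False.
  then v6 is forced to False.
  then v2 is forced to True.
  then v5 is forced to True.
  then v4 is forced to False.
v3, v8, v9 are now unconstrained; take v3 = True, v8 = True, v9 = False.

v1 = True, v2 = True, v3 = True, v4 = False, v5 = True, v6 = False, v7 = False, v8 = True, v9 = False, v10 = True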